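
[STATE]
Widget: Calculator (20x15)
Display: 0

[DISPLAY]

                   0
┌───┬───┬───┬───┐   
│ 7 │ 8 │ 9 │ ÷ │   
├───┼───┼───┼───┤   
│ 4 │ 5 │ 6 │ × │   
├───┼───┼───┼───┤   
│ 1 │ 2 │ 3 │ - │   
├───┼───┼───┼───┤   
│ 0 │ . │ = │ + │   
├───┼───┼───┼───┤   
│ C │ MC│ MR│ M+│   
└───┴───┴───┴───┘   
                    
                    
                    


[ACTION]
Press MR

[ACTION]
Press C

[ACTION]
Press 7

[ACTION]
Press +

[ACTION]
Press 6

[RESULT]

                   6
┌───┬───┬───┬───┐   
│ 7 │ 8 │ 9 │ ÷ │   
├───┼───┼───┼───┤   
│ 4 │ 5 │ 6 │ × │   
├───┼───┼───┼───┤   
│ 1 │ 2 │ 3 │ - │   
├───┼───┼───┼───┤   
│ 0 │ . │ = │ + │   
├───┼───┼───┼───┤   
│ C │ MC│ MR│ M+│   
└───┴───┴───┴───┘   
                    
                    
                    


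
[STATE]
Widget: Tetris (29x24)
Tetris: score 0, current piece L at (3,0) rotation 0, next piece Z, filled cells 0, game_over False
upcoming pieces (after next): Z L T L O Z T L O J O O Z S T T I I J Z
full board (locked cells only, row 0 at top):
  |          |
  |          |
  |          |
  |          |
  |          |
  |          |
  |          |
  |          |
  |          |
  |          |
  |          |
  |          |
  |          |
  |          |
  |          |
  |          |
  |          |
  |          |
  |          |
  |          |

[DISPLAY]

     ▒    │Next:             
   ▒▒▒    │▓▓                
          │ ▓▓               
          │                  
          │                  
          │                  
          │Score:            
          │0                 
          │                  
          │                  
          │                  
          │                  
          │                  
          │                  
          │                  
          │                  
          │                  
          │                  
          │                  
          │                  
          │                  
          │                  
          │                  
          │                  


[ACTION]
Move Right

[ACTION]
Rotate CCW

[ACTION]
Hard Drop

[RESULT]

   ▓▓     │Next:             
    ▓▓    │▓▓                
          │ ▓▓               
          │                  
          │                  
          │                  
          │Score:            
          │0                 
          │                  
          │                  
          │                  
          │                  
          │                  
          │                  
          │                  
          │                  
          │                  
    ▒▒    │                  
     ▒    │                  
     ▒    │                  
          │                  
          │                  
          │                  
          │                  


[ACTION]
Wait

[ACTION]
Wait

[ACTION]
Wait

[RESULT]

          │Next:             
          │▓▓                
          │ ▓▓               
   ▓▓     │                  
    ▓▓    │                  
          │                  
          │Score:            
          │0                 
          │                  
          │                  
          │                  
          │                  
          │                  
          │                  
          │                  
          │                  
          │                  
    ▒▒    │                  
     ▒    │                  
     ▒    │                  
          │                  
          │                  
          │                  
          │                  


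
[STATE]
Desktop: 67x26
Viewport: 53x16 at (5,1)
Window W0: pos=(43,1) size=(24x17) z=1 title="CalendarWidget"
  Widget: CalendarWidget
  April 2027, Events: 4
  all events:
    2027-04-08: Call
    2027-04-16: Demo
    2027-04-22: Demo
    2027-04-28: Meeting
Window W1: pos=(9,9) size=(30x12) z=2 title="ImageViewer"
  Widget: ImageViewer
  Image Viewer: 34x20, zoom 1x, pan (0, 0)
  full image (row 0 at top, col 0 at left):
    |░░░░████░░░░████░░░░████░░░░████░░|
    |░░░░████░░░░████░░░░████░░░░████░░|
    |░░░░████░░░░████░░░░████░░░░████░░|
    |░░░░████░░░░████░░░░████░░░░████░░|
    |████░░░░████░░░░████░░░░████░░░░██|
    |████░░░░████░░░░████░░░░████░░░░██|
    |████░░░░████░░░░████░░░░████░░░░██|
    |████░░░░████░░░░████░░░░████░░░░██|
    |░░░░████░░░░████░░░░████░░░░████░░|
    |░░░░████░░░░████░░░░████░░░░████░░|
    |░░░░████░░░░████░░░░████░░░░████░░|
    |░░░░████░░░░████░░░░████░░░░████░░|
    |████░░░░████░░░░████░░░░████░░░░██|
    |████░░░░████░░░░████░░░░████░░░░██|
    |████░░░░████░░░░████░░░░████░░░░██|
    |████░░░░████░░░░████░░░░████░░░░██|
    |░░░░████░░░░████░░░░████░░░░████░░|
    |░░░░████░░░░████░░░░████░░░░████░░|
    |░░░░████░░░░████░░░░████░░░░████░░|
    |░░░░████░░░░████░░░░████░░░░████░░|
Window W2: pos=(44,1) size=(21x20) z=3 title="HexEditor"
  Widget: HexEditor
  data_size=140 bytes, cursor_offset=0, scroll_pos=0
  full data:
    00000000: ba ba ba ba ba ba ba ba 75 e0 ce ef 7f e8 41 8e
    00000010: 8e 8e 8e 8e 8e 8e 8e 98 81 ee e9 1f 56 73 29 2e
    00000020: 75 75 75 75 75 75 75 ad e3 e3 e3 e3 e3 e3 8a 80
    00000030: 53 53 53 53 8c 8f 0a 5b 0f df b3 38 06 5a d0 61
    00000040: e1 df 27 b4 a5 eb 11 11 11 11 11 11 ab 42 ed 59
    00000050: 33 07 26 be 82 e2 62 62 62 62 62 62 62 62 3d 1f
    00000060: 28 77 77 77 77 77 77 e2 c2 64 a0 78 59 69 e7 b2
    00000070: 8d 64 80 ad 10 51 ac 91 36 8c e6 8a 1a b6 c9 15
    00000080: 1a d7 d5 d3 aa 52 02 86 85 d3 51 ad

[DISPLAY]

                                      ┏┏━━━━━━━━━━━━━
                                      ┃┃ HexEditor   
                                      ┠┠─────────────
                                      ┃┃00000000  BA 
                                      ┃┃00000010  8e 
                                      ┃┃00000020  75 
                                      ┃┃00000030  53 
                                      ┃┃00000040  e1 
    ┏━━━━━━━━━━━━━━━━━━━━━━━━━━━━┓    ┃┃00000050  33 
    ┃ ImageViewer                ┃    ┃┃00000060  28 
    ┠────────────────────────────┨    ┃┃00000070  8d 
    ┃░░░░████░░░░████░░░░████░░░░┃    ┃┃00000080  1a 
    ┃░░░░████░░░░████░░░░████░░░░┃    ┃┃             
    ┃░░░░████░░░░████░░░░████░░░░┃    ┃┃             
    ┃░░░░████░░░░████░░░░████░░░░┃    ┃┃             
    ┃████░░░░████░░░░████░░░░████┃    ┃┃             


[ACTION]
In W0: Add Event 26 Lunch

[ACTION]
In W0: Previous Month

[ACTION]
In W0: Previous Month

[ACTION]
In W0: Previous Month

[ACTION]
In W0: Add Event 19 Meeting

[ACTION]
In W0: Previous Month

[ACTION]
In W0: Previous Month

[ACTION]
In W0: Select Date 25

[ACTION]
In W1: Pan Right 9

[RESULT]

                                      ┏┏━━━━━━━━━━━━━
                                      ┃┃ HexEditor   
                                      ┠┠─────────────
                                      ┃┃00000000  BA 
                                      ┃┃00000010  8e 
                                      ┃┃00000020  75 
                                      ┃┃00000030  53 
                                      ┃┃00000040  e1 
    ┏━━━━━━━━━━━━━━━━━━━━━━━━━━━━┓    ┃┃00000050  33 
    ┃ ImageViewer                ┃    ┃┃00000060  28 
    ┠────────────────────────────┨    ┃┃00000070  8d 
    ┃░░░████░░░░████░░░░████░░   ┃    ┃┃00000080  1a 
    ┃░░░████░░░░████░░░░████░░   ┃    ┃┃             
    ┃░░░████░░░░████░░░░████░░   ┃    ┃┃             
    ┃░░░████░░░░████░░░░████░░   ┃    ┃┃             
    ┃███░░░░████░░░░████░░░░██   ┃    ┃┃             


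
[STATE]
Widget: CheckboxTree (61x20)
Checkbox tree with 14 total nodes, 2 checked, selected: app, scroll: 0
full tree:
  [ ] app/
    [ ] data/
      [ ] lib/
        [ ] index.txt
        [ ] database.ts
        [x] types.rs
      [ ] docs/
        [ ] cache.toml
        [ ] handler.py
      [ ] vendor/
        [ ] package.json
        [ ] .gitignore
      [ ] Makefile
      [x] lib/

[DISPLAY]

>[-] app/                                                    
   [-] data/                                                 
     [-] lib/                                                
       [ ] index.txt                                         
       [ ] database.ts                                       
       [x] types.rs                                          
     [ ] docs/                                               
       [ ] cache.toml                                        
       [ ] handler.py                                        
     [ ] vendor/                                             
       [ ] package.json                                      
       [ ] .gitignore                                        
     [ ] Makefile                                            
     [x] lib/                                                
                                                             
                                                             
                                                             
                                                             
                                                             
                                                             


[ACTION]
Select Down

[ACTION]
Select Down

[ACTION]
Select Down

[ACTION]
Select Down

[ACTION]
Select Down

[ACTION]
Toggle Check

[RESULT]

 [-] app/                                                    
   [-] data/                                                 
     [ ] lib/                                                
       [ ] index.txt                                         
       [ ] database.ts                                       
>      [ ] types.rs                                          
     [ ] docs/                                               
       [ ] cache.toml                                        
       [ ] handler.py                                        
     [ ] vendor/                                             
       [ ] package.json                                      
       [ ] .gitignore                                        
     [ ] Makefile                                            
     [x] lib/                                                
                                                             
                                                             
                                                             
                                                             
                                                             
                                                             


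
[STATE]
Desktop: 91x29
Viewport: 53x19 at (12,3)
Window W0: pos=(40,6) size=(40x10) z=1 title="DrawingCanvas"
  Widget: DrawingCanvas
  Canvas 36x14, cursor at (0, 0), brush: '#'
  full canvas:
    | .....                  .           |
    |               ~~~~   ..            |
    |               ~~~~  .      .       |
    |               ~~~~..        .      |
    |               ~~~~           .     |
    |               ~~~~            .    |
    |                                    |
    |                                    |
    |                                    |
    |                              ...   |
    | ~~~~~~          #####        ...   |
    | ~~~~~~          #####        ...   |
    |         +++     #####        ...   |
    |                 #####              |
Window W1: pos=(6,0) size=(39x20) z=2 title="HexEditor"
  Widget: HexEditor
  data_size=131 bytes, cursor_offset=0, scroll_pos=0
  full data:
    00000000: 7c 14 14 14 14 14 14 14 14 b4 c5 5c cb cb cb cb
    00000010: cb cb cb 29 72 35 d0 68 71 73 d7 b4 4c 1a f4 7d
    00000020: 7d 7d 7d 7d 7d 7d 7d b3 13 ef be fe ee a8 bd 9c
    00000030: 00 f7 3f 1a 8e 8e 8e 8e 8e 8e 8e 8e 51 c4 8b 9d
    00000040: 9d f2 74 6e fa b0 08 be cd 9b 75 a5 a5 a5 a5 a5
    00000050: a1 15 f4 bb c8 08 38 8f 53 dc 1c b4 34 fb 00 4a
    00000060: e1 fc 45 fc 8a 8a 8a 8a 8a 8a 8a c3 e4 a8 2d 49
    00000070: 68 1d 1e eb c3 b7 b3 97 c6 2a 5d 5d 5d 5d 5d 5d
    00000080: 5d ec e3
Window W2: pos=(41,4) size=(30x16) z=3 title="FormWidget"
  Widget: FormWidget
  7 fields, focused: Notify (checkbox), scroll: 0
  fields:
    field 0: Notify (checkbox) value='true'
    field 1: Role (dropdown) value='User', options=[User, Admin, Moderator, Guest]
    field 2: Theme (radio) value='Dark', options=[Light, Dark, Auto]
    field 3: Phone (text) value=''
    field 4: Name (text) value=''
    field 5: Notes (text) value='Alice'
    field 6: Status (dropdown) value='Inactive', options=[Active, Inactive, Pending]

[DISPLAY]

000  7C 14 14 14 14 14 14 14  14┃                    
010  cb cb cb 29 72 35 d0 68 ┏━━━━━━━━━━━━━━━━━━━━━━━
020  7d 7d 7d 7d 7d 7d 7d b3 ┃ FormWidget            
030  00 f7 3f 1a 8e 8e 8e 8e ┠───────────────────────
040  9d f2 74 6e fa b0 08 be ┃> Notify:     [x]      
050  a1 15 f4 bb c8 08 38 8f ┃  Role:       [User    
060  e1 fc 45 fc 8a 8a 8a 8a ┃  Theme:      ( ) Light
070  68 1d 1e eb c3 b7 b3 97 ┃  Phone:      [        
080  5d ec e3                ┃  Name:       [        
                             ┃  Notes:      [Alice   
                             ┃  Status:     [Inactive
                             ┃                       
                             ┃                       
                             ┃                       
                             ┃                       
                             ┃                       
━━━━━━━━━━━━━━━━━━━━━━━━━━━━━┗━━━━━━━━━━━━━━━━━━━━━━━
                                                     
                                                     


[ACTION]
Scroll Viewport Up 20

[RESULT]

━━━━━━━━━━━━━━━━━━━━━━━━━━━━━━━━┓                    
ditor                           ┃                    
────────────────────────────────┨                    
000  7C 14 14 14 14 14 14 14  14┃                    
010  cb cb cb 29 72 35 d0 68 ┏━━━━━━━━━━━━━━━━━━━━━━━
020  7d 7d 7d 7d 7d 7d 7d b3 ┃ FormWidget            
030  00 f7 3f 1a 8e 8e 8e 8e ┠───────────────────────
040  9d f2 74 6e fa b0 08 be ┃> Notify:     [x]      
050  a1 15 f4 bb c8 08 38 8f ┃  Role:       [User    
060  e1 fc 45 fc 8a 8a 8a 8a ┃  Theme:      ( ) Light
070  68 1d 1e eb c3 b7 b3 97 ┃  Phone:      [        
080  5d ec e3                ┃  Name:       [        
                             ┃  Notes:      [Alice   
                             ┃  Status:     [Inactive
                             ┃                       
                             ┃                       
                             ┃                       
                             ┃                       
                             ┃                       


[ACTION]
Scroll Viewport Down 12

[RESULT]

070  68 1d 1e eb c3 b7 b3 97 ┃  Phone:      [        
080  5d ec e3                ┃  Name:       [        
                             ┃  Notes:      [Alice   
                             ┃  Status:     [Inactive
                             ┃                       
                             ┃                       
                             ┃                       
                             ┃                       
                             ┃                       
━━━━━━━━━━━━━━━━━━━━━━━━━━━━━┗━━━━━━━━━━━━━━━━━━━━━━━
                                                     
                                                     
                                                     
                                                     
                                                     
                                                     
                                                     
                                                     
                                                     


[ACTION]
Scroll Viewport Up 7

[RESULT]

000  7C 14 14 14 14 14 14 14  14┃                    
010  cb cb cb 29 72 35 d0 68 ┏━━━━━━━━━━━━━━━━━━━━━━━
020  7d 7d 7d 7d 7d 7d 7d b3 ┃ FormWidget            
030  00 f7 3f 1a 8e 8e 8e 8e ┠───────────────────────
040  9d f2 74 6e fa b0 08 be ┃> Notify:     [x]      
050  a1 15 f4 bb c8 08 38 8f ┃  Role:       [User    
060  e1 fc 45 fc 8a 8a 8a 8a ┃  Theme:      ( ) Light
070  68 1d 1e eb c3 b7 b3 97 ┃  Phone:      [        
080  5d ec e3                ┃  Name:       [        
                             ┃  Notes:      [Alice   
                             ┃  Status:     [Inactive
                             ┃                       
                             ┃                       
                             ┃                       
                             ┃                       
                             ┃                       
━━━━━━━━━━━━━━━━━━━━━━━━━━━━━┗━━━━━━━━━━━━━━━━━━━━━━━
                                                     
                                                     


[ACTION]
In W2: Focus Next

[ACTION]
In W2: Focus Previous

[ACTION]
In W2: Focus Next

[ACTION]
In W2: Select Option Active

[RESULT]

000  7C 14 14 14 14 14 14 14  14┃                    
010  cb cb cb 29 72 35 d0 68 ┏━━━━━━━━━━━━━━━━━━━━━━━
020  7d 7d 7d 7d 7d 7d 7d b3 ┃ FormWidget            
030  00 f7 3f 1a 8e 8e 8e 8e ┠───────────────────────
040  9d f2 74 6e fa b0 08 be ┃  Notify:     [x]      
050  a1 15 f4 bb c8 08 38 8f ┃> Role:       [User    
060  e1 fc 45 fc 8a 8a 8a 8a ┃  Theme:      ( ) Light
070  68 1d 1e eb c3 b7 b3 97 ┃  Phone:      [        
080  5d ec e3                ┃  Name:       [        
                             ┃  Notes:      [Alice   
                             ┃  Status:     [Inactive
                             ┃                       
                             ┃                       
                             ┃                       
                             ┃                       
                             ┃                       
━━━━━━━━━━━━━━━━━━━━━━━━━━━━━┗━━━━━━━━━━━━━━━━━━━━━━━
                                                     
                                                     


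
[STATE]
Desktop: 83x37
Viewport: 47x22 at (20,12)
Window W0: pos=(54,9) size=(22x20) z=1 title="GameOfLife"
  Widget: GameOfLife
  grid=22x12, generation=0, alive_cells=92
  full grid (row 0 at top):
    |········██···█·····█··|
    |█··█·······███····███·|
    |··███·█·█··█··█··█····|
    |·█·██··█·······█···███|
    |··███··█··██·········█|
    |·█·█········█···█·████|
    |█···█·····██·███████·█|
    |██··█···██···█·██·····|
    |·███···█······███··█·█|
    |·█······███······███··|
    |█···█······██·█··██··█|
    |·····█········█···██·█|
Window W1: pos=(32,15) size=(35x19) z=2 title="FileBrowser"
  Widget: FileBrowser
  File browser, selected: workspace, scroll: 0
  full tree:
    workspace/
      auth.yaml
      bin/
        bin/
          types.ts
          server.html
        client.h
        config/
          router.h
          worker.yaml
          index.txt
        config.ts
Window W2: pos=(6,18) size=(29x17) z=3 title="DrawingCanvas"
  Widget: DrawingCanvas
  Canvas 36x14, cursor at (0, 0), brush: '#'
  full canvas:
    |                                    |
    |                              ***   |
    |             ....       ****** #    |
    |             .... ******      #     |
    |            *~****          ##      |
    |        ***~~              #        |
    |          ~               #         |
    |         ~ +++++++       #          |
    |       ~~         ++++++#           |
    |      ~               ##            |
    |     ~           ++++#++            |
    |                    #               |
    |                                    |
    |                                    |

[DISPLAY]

                                  ┃Gen: 0      
                                  ┃·······██···
                                  ┃··█·······██
            ┏━━━━━━━━━━━━━━━━━━━━━━━━━━━━━━━━━┓
            ┃ FileBrowser                     ┃
            ┠─────────────────────────────────┨
━━━━━━━━━━━━━━┓[-] workspace/                 ┃
s             ┃  auth.yaml                    ┃
──────────────┨  [+] bin/                     ┃
              ┃                               ┃
              ┃                               ┃
....       ***┃                               ┃
.... ******   ┃                               ┃
~****         ┃                               ┃
              ┃                               ┃
             #┃                               ┃
+++++       # ┃                               ┃
     ++++++#  ┃                               ┃
         ##   ┃                               ┃
    ++++#++   ┃                               ┃
       #      ┃                               ┃
              ┃━━━━━━━━━━━━━━━━━━━━━━━━━━━━━━━┛


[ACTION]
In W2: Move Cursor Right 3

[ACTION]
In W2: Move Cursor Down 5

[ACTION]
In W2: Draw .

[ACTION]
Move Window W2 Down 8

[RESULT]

                                  ┃Gen: 0      
                                  ┃·······██···
                                  ┃··█·······██
            ┏━━━━━━━━━━━━━━━━━━━━━━━━━━━━━━━━━┓
            ┃ FileBrowser                     ┃
            ┠─────────────────────────────────┨
            ┃> [-] workspace/                 ┃
            ┃    auth.yaml                    ┃
━━━━━━━━━━━━━━┓  [+] bin/                     ┃
s             ┃                               ┃
──────────────┨                               ┃
              ┃                               ┃
              ┃                               ┃
....       ***┃                               ┃
.... ******   ┃                               ┃
~****         ┃                               ┃
              ┃                               ┃
             #┃                               ┃
+++++       # ┃                               ┃
     ++++++#  ┃                               ┃
         ##   ┃                               ┃
    ++++#++   ┃━━━━━━━━━━━━━━━━━━━━━━━━━━━━━━━┛


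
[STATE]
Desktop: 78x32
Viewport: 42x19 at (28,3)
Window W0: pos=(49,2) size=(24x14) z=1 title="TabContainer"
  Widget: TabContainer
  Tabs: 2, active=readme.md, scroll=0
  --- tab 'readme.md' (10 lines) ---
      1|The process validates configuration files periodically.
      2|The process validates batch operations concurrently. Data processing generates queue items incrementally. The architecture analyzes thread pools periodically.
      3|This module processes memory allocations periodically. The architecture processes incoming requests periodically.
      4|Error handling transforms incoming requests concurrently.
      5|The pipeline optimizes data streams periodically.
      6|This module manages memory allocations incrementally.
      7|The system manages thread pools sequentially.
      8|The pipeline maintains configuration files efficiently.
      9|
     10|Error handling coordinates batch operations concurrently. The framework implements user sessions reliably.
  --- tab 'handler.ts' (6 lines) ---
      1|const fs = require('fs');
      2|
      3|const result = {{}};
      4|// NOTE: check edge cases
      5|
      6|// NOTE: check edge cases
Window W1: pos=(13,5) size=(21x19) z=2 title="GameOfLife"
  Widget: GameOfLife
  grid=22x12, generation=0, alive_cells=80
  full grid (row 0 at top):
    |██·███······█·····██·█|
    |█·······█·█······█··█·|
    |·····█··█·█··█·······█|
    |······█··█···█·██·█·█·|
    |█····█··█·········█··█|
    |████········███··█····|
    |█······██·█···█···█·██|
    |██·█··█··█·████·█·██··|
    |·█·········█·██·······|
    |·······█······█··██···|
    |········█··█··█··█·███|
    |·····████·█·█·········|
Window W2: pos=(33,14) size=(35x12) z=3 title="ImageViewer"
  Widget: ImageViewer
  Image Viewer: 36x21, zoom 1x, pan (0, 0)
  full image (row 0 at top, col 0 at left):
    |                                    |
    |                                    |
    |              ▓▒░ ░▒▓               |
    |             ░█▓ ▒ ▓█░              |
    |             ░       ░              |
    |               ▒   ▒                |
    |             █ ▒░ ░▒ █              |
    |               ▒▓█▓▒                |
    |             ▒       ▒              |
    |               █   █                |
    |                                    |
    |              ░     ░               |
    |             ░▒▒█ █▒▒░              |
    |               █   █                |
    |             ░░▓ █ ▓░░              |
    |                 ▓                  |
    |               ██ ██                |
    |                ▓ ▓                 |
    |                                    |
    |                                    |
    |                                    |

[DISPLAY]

                     ┃ TabContainer       
                     ┠────────────────────
━━━━━┓               ┃[readme.md]│ handler
     ┃               ┃────────────────────
─────┨               ┃The process validate
     ┃               ┃The process validate
···██┃               ┃This module processe
··█··┃               ┃Error handling trans
·····┃               ┃The pipeline optimiz
██·█·┃               ┃This module manages 
···█·┃               ┃The system manages t
··█··┏━━━━━━━━━━━━━━━━━━━━━━━━━━━━━━━━━┓ai
···█·┃ ImageViewer                     ┃━━
·█·██┠─────────────────────────────────┨  
·····┃                                 ┃  
··██·┃                                 ┃  
··█·█┃              ▓▒░ ░▒▓            ┃  
·····┃             ░█▓ ▒ ▓█░           ┃  
     ┃             ░       ░           ┃  


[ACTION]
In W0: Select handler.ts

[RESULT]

                     ┃ TabContainer       
                     ┠────────────────────
━━━━━┓               ┃ readme.md │[handler
     ┃               ┃────────────────────
─────┨               ┃const fs = require('
     ┃               ┃                    
···██┃               ┃const result = {{}};
··█··┃               ┃// NOTE: check edge 
·····┃               ┃                    
██·█·┃               ┃// NOTE: check edge 
···█·┃               ┃                    
··█··┏━━━━━━━━━━━━━━━━━━━━━━━━━━━━━━━━━┓  
···█·┃ ImageViewer                     ┃━━
·█·██┠─────────────────────────────────┨  
·····┃                                 ┃  
··██·┃                                 ┃  
··█·█┃              ▓▒░ ░▒▓            ┃  
·····┃             ░█▓ ▒ ▓█░           ┃  
     ┃             ░       ░           ┃  


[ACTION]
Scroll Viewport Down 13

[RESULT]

···█·┃               ┃                    
··█··┏━━━━━━━━━━━━━━━━━━━━━━━━━━━━━━━━━┓  
···█·┃ ImageViewer                     ┃━━
·█·██┠─────────────────────────────────┨  
·····┃                                 ┃  
··██·┃                                 ┃  
··█·█┃              ▓▒░ ░▒▓            ┃  
·····┃             ░█▓ ▒ ▓█░           ┃  
     ┃             ░       ░           ┃  
     ┃               ▒   ▒             ┃  
━━━━━┃             █ ▒░ ░▒ █           ┃  
     ┃               ▒▓█▓▒             ┃  
     ┗━━━━━━━━━━━━━━━━━━━━━━━━━━━━━━━━━┛  
                                          
                                          
                                          
                                          
                                          
                                          


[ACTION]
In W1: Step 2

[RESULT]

██···┃               ┃                    
██···┏━━━━━━━━━━━━━━━━━━━━━━━━━━━━━━━━━┓  
·····┃ ImageViewer                     ┃━━
··█··┠─────────────────────────────────┨  
·█···┃                                 ┃  
·██··┃                                 ┃  
·██··┃              ▓▒░ ░▒▓            ┃  
····█┃             ░█▓ ▒ ▓█░           ┃  
     ┃             ░       ░           ┃  
     ┃               ▒   ▒             ┃  
━━━━━┃             █ ▒░ ░▒ █           ┃  
     ┃               ▒▓█▓▒             ┃  
     ┗━━━━━━━━━━━━━━━━━━━━━━━━━━━━━━━━━┛  
                                          
                                          
                                          
                                          
                                          
                                          


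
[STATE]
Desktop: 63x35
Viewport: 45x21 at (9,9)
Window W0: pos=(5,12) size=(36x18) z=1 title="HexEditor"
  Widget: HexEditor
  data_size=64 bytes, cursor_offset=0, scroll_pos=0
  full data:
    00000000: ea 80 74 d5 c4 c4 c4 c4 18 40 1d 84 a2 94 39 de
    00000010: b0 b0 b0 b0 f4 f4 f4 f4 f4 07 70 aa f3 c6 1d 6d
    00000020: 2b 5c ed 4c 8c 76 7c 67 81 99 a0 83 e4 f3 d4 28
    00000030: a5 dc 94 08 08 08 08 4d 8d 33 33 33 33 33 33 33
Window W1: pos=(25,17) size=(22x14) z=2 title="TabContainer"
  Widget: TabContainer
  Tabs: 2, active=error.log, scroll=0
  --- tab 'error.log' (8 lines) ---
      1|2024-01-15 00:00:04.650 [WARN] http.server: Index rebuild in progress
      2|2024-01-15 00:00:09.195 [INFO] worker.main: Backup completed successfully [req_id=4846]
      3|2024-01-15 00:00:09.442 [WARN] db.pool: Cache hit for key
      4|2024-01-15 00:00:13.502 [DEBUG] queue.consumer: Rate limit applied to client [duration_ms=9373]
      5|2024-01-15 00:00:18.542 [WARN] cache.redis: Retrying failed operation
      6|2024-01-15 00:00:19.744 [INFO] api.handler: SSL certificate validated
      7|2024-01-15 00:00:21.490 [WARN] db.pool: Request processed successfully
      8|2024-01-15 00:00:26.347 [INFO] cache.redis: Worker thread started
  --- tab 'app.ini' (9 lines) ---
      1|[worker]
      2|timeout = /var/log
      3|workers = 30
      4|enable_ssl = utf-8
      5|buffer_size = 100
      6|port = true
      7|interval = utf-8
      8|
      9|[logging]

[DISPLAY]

                                             
                                             
                                             
━━━━━━━━━━━━━━━━━━━━━━━━━━━━━━━┓             
xEditor                        ┃             
───────────────────────────────┨             
00000  EA 80 74 d5 c4 c4 c4 c4 ┃             
00010  b0 b0 b0 b0 f4 f4 f4 f4 ┃             
00020  2b 5c ed ┏━━━━━━━━━━━━━━━━━━━━┓       
00030  a5 dc 94 ┃ TabContainer       ┃       
                ┠────────────────────┨       
                ┃[error.log]│ app.ini┃       
                ┃────────────────────┃       
                ┃2024-01-15 00:00:04.┃       
                ┃2024-01-15 00:00:09.┃       
                ┃2024-01-15 00:00:09.┃       
                ┃2024-01-15 00:00:13.┃       
                ┃2024-01-15 00:00:18.┃       
                ┃2024-01-15 00:00:19.┃       
                ┃2024-01-15 00:00:21.┃       
━━━━━━━━━━━━━━━━┃2024-01-15 00:00:26.┃       


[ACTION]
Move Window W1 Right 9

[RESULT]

                                             
                                             
                                             
━━━━━━━━━━━━━━━━━━━━━━━━━━━━━━━┓             
xEditor                        ┃             
───────────────────────────────┨             
00000  EA 80 74 d5 c4 c4 c4 c4 ┃             
00010  b0 b0 b0 b0 f4 f4 f4 f4 ┃             
00020  2b 5c ed 4c 8c 76 ┏━━━━━━━━━━━━━━━━━━━
00030  a5 dc 94 08 08 08 ┃ TabContainer      
                         ┠───────────────────
                         ┃[error.log]│ app.in
                         ┃───────────────────
                         ┃2024-01-15 00:00:04
                         ┃2024-01-15 00:00:09
                         ┃2024-01-15 00:00:09
                         ┃2024-01-15 00:00:13
                         ┃2024-01-15 00:00:18
                         ┃2024-01-15 00:00:19
                         ┃2024-01-15 00:00:21
━━━━━━━━━━━━━━━━━━━━━━━━━┃2024-01-15 00:00:26


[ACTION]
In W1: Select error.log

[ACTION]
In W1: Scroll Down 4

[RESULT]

                                             
                                             
                                             
━━━━━━━━━━━━━━━━━━━━━━━━━━━━━━━┓             
xEditor                        ┃             
───────────────────────────────┨             
00000  EA 80 74 d5 c4 c4 c4 c4 ┃             
00010  b0 b0 b0 b0 f4 f4 f4 f4 ┃             
00020  2b 5c ed 4c 8c 76 ┏━━━━━━━━━━━━━━━━━━━
00030  a5 dc 94 08 08 08 ┃ TabContainer      
                         ┠───────────────────
                         ┃[error.log]│ app.in
                         ┃───────────────────
                         ┃2024-01-15 00:00:18
                         ┃2024-01-15 00:00:19
                         ┃2024-01-15 00:00:21
                         ┃2024-01-15 00:00:26
                         ┃                   
                         ┃                   
                         ┃                   
━━━━━━━━━━━━━━━━━━━━━━━━━┃                   
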